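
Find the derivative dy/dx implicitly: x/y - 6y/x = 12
Apply d/dx to both sides, remembering that y depends on x. Each occurrence of y therefore brings in a y' = dy/dx via the chain rule.

With F(x, y) equal to the left-hand side minus the right, differentiate F term by term:
  d/dx[x/y] = -x·y'/y^2 + 1/y
  d/dx[-6y/x] = -6·y'/x + 6y/x^2
  d/dx[-12] = 0
Adding these up, d/dx[F] = 0 becomes
  (1/y + 6y/x^2) + (-x/y^2 - 6/x)·y' = 0,
so isolating y',
  dy/dx = -(1/y + 6y/x^2)/(-x/y^2 - 6/x)
        = -((x^2 + 6y^2)/(x^2y))/(-(x^2 + 6y^2)/(xy^2)) = y/x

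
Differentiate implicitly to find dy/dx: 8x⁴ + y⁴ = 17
Apply d/dx to both sides, remembering that y depends on x. Each occurrence of y therefore brings in a y' = dy/dx via the chain rule.

With F(x, y) equal to the left-hand side minus the right, differentiate F term by term:
  d/dx[8x^4] = 32x^3
  d/dx[y^4] = 4y^3·y'
  d/dx[-17] = 0
Adding these up, d/dx[F] = 0 becomes
  (32x^3) + (4y^3)·y' = 0,
so isolating y',
  dy/dx = -(32x^3)/(4y^3) = -8x^3/y^3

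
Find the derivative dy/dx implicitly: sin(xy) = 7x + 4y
Differentiate both sides with respect to x, treating y as y(x). By the chain rule, any term containing y contributes a factor of y' = dy/dx when we differentiate it.

Move every term to one side and write the relation as F(x, y) = 0. Term by term,
  d/dx[-7x] = -7
  d/dx[-4y] = -4·y'
  d/dx[sin(xy)] = (x·y' + y)·cos(xy)

The pieces without y' make up ∂F/∂x and the coefficient of y' is ∂F/∂y:
  ∂F/∂x = y·cos(xy) - 7,
  ∂F/∂y = x·cos(xy) - 4.

Since d/dx[F] = ∂F/∂x + (∂F/∂y)·y' = 0, solve for y':
  (∂F/∂y)·y' = -∂F/∂x
  dy/dx = -(∂F/∂x)/(∂F/∂y) = -(y·cos(xy) - 7)/(x·cos(xy) - 4) = (-y·cos(xy) + 7)/(x·cos(xy) - 4)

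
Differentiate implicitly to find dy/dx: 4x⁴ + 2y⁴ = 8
Apply d/dx to both sides, remembering that y depends on x. Each occurrence of y therefore brings in a y' = dy/dx via the chain rule.

With F(x, y) equal to the left-hand side minus the right, differentiate F term by term:
  d/dx[4x^4] = 16x^3
  d/dx[2y^4] = 8y^3·y'
  d/dx[-8] = 0
Adding these up, d/dx[F] = 0 becomes
  (16x^3) + (8y^3)·y' = 0,
so isolating y',
  dy/dx = -(16x^3)/(8y^3) = -2x^3/y^3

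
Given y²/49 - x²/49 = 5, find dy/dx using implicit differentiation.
Differentiate both sides with respect to x, treating y as y(x). By the chain rule, any term containing y contributes a factor of y' = dy/dx when we differentiate it.

Move every term to one side and write the relation as F(x, y) = 0. Term by term,
  d/dx[-x^2/49] = -2x/49
  d/dx[y^2/49] = 2y·y'/49
  d/dx[-5] = 0

The pieces without y' make up ∂F/∂x and the coefficient of y' is ∂F/∂y:
  ∂F/∂x = -2x/49,
  ∂F/∂y = 2y/49.

Since d/dx[F] = ∂F/∂x + (∂F/∂y)·y' = 0, solve for y':
  (∂F/∂y)·y' = -∂F/∂x
  dy/dx = -(∂F/∂x)/(∂F/∂y) = -(-2x/49)/(2y/49) = x/y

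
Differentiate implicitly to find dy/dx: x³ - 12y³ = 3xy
Differentiate both sides with respect to x, treating y as y(x). By the chain rule, any term containing y contributes a factor of y' = dy/dx when we differentiate it.

Move every term to one side and write the relation as F(x, y) = 0. Term by term,
  d/dx[x^3] = 3x^2
  d/dx[-3xy] = -3x·y' - 3y
  d/dx[-12y^3] = -36y^2·y'

The pieces without y' make up ∂F/∂x and the coefficient of y' is ∂F/∂y:
  ∂F/∂x = 3x^2 - 3y,
  ∂F/∂y = -3x - 36y^2.

Since d/dx[F] = ∂F/∂x + (∂F/∂y)·y' = 0, solve for y':
  (∂F/∂y)·y' = -∂F/∂x
  dy/dx = -(∂F/∂x)/(∂F/∂y) = -(3x^2 - 3y)/(-3x - 36y^2) = (x^2 - y)/(x + 12y^2)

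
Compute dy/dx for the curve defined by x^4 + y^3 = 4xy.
Differentiate the relation implicitly: treat y = y(x) and apply the chain rule, so every y-derivative picks up a y' = dy/dx factor.

With everything moved to the left-hand side, differentiate term by term:
  d/dx[x^4] = 4x^3
  d/dx[-4xy] = -4x·y' - 4y
  d/dx[y^3] = 3y^2·y'

Separating the contributions that come from x directly and those that come through y:
  without y':      4x^3 - 4y
  multiplying y':  -4x + 3y^2

so (4x^3 - 4y) + (-4x + 3y^2)·y' = 0, and therefore
  dy/dx = -(4x^3 - 4y)/(-4x + 3y^2) = 4(x^3 - y)/(4x - 3y^2)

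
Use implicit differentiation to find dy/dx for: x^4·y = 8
Take d/dx of both sides. Since y is implicitly a function of x, the chain rule attaches a y' = dy/dx factor whenever we differentiate through y.

Set F(x, y) = (left side) − (right side), so the curve is F = 0. Differentiating each term of F:
  d/dx[x^4y] = x^4·y' + 4x^3y
  d/dx[-8] = 0

Collecting, the y'-free part is the partial derivative in x and the y' coefficient is the partial derivative in y:
  ∂F/∂x = 4x^3y
  ∂F/∂y = x^4

so d/dx[F(x, y(x))] = ∂F/∂x + (∂F/∂y)·y' = 0. Rearranging,
  dy/dx = -(∂F/∂x)/(∂F/∂y) = -(4x^3y)/(x^4) = -4y/x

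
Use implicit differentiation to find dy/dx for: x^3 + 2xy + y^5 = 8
Apply d/dx to both sides, remembering that y depends on x. Each occurrence of y therefore brings in a y' = dy/dx via the chain rule.

With F(x, y) equal to the left-hand side minus the right, differentiate F term by term:
  d/dx[x^3] = 3x^2
  d/dx[2xy] = 2x·y' + 2y
  d/dx[y^5] = 5y^4·y'
  d/dx[-8] = 0
Adding these up, d/dx[F] = 0 becomes
  (3x^2 + 2y) + (2x + 5y^4)·y' = 0,
so isolating y',
  dy/dx = -(3x^2 + 2y)/(2x + 5y^4) = (-3x^2 - 2y)/(2x + 5y^4)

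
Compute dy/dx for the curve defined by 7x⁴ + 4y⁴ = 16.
Apply d/dx to both sides, remembering that y depends on x. Each occurrence of y therefore brings in a y' = dy/dx via the chain rule.

With F(x, y) equal to the left-hand side minus the right, differentiate F term by term:
  d/dx[7x^4] = 28x^3
  d/dx[4y^4] = 16y^3·y'
  d/dx[-16] = 0
Adding these up, d/dx[F] = 0 becomes
  (28x^3) + (16y^3)·y' = 0,
so isolating y',
  dy/dx = -(28x^3)/(16y^3) = -7x^3/(4y^3)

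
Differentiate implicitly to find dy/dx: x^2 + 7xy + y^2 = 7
Apply d/dx to both sides, remembering that y depends on x. Each occurrence of y therefore brings in a y' = dy/dx via the chain rule.

With F(x, y) equal to the left-hand side minus the right, differentiate F term by term:
  d/dx[x^2] = 2x
  d/dx[7xy] = 7x·y' + 7y
  d/dx[y^2] = 2y·y'
  d/dx[-7] = 0
Adding these up, d/dx[F] = 0 becomes
  (2x + 7y) + (7x + 2y)·y' = 0,
so isolating y',
  dy/dx = -(2x + 7y)/(7x + 2y) = (-2x - 7y)/(7x + 2y)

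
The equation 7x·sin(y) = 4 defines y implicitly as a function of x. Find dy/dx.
Differentiate both sides with respect to x, treating y as y(x). By the chain rule, any term containing y contributes a factor of y' = dy/dx when we differentiate it.

Move every term to one side and write the relation as F(x, y) = 0. Term by term,
  d/dx[7x·sin(y)] = 7x·y'·cos(y) + 7sin(y)
  d/dx[-4] = 0

The pieces without y' make up ∂F/∂x and the coefficient of y' is ∂F/∂y:
  ∂F/∂x = 7sin(y),
  ∂F/∂y = 7x·cos(y).

Since d/dx[F] = ∂F/∂x + (∂F/∂y)·y' = 0, solve for y':
  (∂F/∂y)·y' = -∂F/∂x
  dy/dx = -(∂F/∂x)/(∂F/∂y) = -(7sin(y))/(7x·cos(y)) = -tan(y)/x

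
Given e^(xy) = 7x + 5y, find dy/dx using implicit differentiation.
Take d/dx of both sides. Since y is implicitly a function of x, the chain rule attaches a y' = dy/dx factor whenever we differentiate through y.

Set F(x, y) = (left side) − (right side), so the curve is F = 0. Differentiating each term of F:
  d/dx[-7x] = -7
  d/dx[-5y] = -5·y'
  d/dx[e^(xy)] = (x·y' + y)·e^(xy)

Collecting, the y'-free part is the partial derivative in x and the y' coefficient is the partial derivative in y:
  ∂F/∂x = y·e^(xy) - 7
  ∂F/∂y = x·e^(xy) - 5

so d/dx[F(x, y(x))] = ∂F/∂x + (∂F/∂y)·y' = 0. Rearranging,
  dy/dx = -(∂F/∂x)/(∂F/∂y) = -(y·e^(xy) - 7)/(x·e^(xy) - 5) = (-y·e^(xy) + 7)/(x·e^(xy) - 5)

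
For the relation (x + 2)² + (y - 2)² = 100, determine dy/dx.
Apply d/dx to both sides, remembering that y depends on x. Each occurrence of y therefore brings in a y' = dy/dx via the chain rule.

With F(x, y) equal to the left-hand side minus the right, differentiate F term by term:
  d/dx[(x + 2)^2] = 2x + 4
  d/dx[(y - 2)^2] = 2·y'(y - 2)
  d/dx[-100] = 0
Adding these up, d/dx[F] = 0 becomes
  (2x + 4) + (2y - 4)·y' = 0,
so isolating y',
  dy/dx = -(2x + 4)/(2y - 4) = (-x - 2)/(y - 2)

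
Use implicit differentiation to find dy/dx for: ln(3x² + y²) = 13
Take d/dx of both sides. Since y is implicitly a function of x, the chain rule attaches a y' = dy/dx factor whenever we differentiate through y.

Set F(x, y) = (left side) − (right side), so the curve is F = 0. Differentiating each term of F:
  d/dx[ln(3x^2 + y^2)] = (6x + 2y·y')/(3x^2 + y^2)
  d/dx[-13] = 0

Collecting, the y'-free part is the partial derivative in x and the y' coefficient is the partial derivative in y:
  ∂F/∂x = 6x/(3x^2 + y^2)
  ∂F/∂y = 2y/(3x^2 + y^2)

so d/dx[F(x, y(x))] = ∂F/∂x + (∂F/∂y)·y' = 0. Rearranging,
  dy/dx = -(∂F/∂x)/(∂F/∂y) = -(6x/(3x^2 + y^2))/(2y/(3x^2 + y^2)) = -3x/y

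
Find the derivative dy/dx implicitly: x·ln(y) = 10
Differentiate the relation implicitly: treat y = y(x) and apply the chain rule, so every y-derivative picks up a y' = dy/dx factor.

With everything moved to the left-hand side, differentiate term by term:
  d/dx[x·ln(y)] = x·y'/y + ln(y)
  d/dx[-10] = 0

Separating the contributions that come from x directly and those that come through y:
  without y':      ln(y)
  multiplying y':  x/y

so (ln(y)) + (x/y)·y' = 0, and therefore
  dy/dx = -(ln(y))/(x/y) = -y·ln(y)/x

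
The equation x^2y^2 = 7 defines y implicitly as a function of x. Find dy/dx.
Apply d/dx to both sides, remembering that y depends on x. Each occurrence of y therefore brings in a y' = dy/dx via the chain rule.

With F(x, y) equal to the left-hand side minus the right, differentiate F term by term:
  d/dx[x^2y^2] = 2x^2y·y' + 2xy^2
  d/dx[-7] = 0
Adding these up, d/dx[F] = 0 becomes
  (2xy^2) + (2x^2y)·y' = 0,
so isolating y',
  dy/dx = -(2xy^2)/(2x^2y) = -y/x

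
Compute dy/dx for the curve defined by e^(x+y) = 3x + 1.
Differentiate both sides with respect to x, treating y as y(x). By the chain rule, any term containing y contributes a factor of y' = dy/dx when we differentiate it.

Move every term to one side and write the relation as F(x, y) = 0. Term by term,
  d/dx[-3x] = -3
  d/dx[e^(x + y)] = (y' + 1)·e^(x + y)
  d/dx[-1] = 0

The pieces without y' make up ∂F/∂x and the coefficient of y' is ∂F/∂y:
  ∂F/∂x = e^(x + y) - 3,
  ∂F/∂y = e^(x + y).

Since d/dx[F] = ∂F/∂x + (∂F/∂y)·y' = 0, solve for y':
  (∂F/∂y)·y' = -∂F/∂x
  dy/dx = -(∂F/∂x)/(∂F/∂y) = -(e^(x + y) - 3)/(e^(x + y)) = 3e^(-x - y) - 1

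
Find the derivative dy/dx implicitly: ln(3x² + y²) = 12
Take d/dx of both sides. Since y is implicitly a function of x, the chain rule attaches a y' = dy/dx factor whenever we differentiate through y.

Set F(x, y) = (left side) − (right side), so the curve is F = 0. Differentiating each term of F:
  d/dx[ln(3x^2 + y^2)] = (6x + 2y·y')/(3x^2 + y^2)
  d/dx[-12] = 0

Collecting, the y'-free part is the partial derivative in x and the y' coefficient is the partial derivative in y:
  ∂F/∂x = 6x/(3x^2 + y^2)
  ∂F/∂y = 2y/(3x^2 + y^2)

so d/dx[F(x, y(x))] = ∂F/∂x + (∂F/∂y)·y' = 0. Rearranging,
  dy/dx = -(∂F/∂x)/(∂F/∂y) = -(6x/(3x^2 + y^2))/(2y/(3x^2 + y^2)) = -3x/y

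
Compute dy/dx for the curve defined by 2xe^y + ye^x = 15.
Differentiate the relation implicitly: treat y = y(x) and apply the chain rule, so every y-derivative picks up a y' = dy/dx factor.

With everything moved to the left-hand side, differentiate term by term:
  d/dx[2x·e^(y)] = 2x·y'·e^(y) + 2e^(y)
  d/dx[y·e^(x)] = y·e^(x) + y'·e^(x)
  d/dx[-15] = 0

Separating the contributions that come from x directly and those that come through y:
  without y':      y·e^(x) + 2e^(y)
  multiplying y':  2x·e^(y) + e^(x)

so (y·e^(x) + 2e^(y)) + (2x·e^(y) + e^(x))·y' = 0, and therefore
  dy/dx = -(y·e^(x) + 2e^(y))/(2x·e^(y) + e^(x)) = (-y·e^(x) - 2e^(y))/(2x·e^(y) + e^(x))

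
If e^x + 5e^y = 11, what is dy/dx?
Differentiate both sides with respect to x, treating y as y(x). By the chain rule, any term containing y contributes a factor of y' = dy/dx when we differentiate it.

Move every term to one side and write the relation as F(x, y) = 0. Term by term,
  d/dx[e^(x)] = e^(x)
  d/dx[5e^(y)] = 5·y'·e^(y)
  d/dx[-11] = 0

The pieces without y' make up ∂F/∂x and the coefficient of y' is ∂F/∂y:
  ∂F/∂x = e^(x),
  ∂F/∂y = 5e^(y).

Since d/dx[F] = ∂F/∂x + (∂F/∂y)·y' = 0, solve for y':
  (∂F/∂y)·y' = -∂F/∂x
  dy/dx = -(∂F/∂x)/(∂F/∂y) = -(e^(x))/(5e^(y)) = -e^(x - y)/5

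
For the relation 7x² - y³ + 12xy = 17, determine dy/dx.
Differentiate the relation implicitly: treat y = y(x) and apply the chain rule, so every y-derivative picks up a y' = dy/dx factor.

With everything moved to the left-hand side, differentiate term by term:
  d/dx[7x^2] = 14x
  d/dx[12xy] = 12x·y' + 12y
  d/dx[-y^3] = -3y^2·y'
  d/dx[-17] = 0

Separating the contributions that come from x directly and those that come through y:
  without y':      14x + 12y
  multiplying y':  12x - 3y^2

so (14x + 12y) + (12x - 3y^2)·y' = 0, and therefore
  dy/dx = -(14x + 12y)/(12x - 3y^2) = 2(-7x - 6y)/(3(4x - y^2))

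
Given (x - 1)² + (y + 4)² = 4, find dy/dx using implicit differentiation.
Take d/dx of both sides. Since y is implicitly a function of x, the chain rule attaches a y' = dy/dx factor whenever we differentiate through y.

Set F(x, y) = (left side) − (right side), so the curve is F = 0. Differentiating each term of F:
  d/dx[(x - 1)^2] = 2x - 2
  d/dx[(y + 4)^2] = 2·y'(y + 4)
  d/dx[-4] = 0

Collecting, the y'-free part is the partial derivative in x and the y' coefficient is the partial derivative in y:
  ∂F/∂x = 2x - 2
  ∂F/∂y = 2y + 8

so d/dx[F(x, y(x))] = ∂F/∂x + (∂F/∂y)·y' = 0. Rearranging,
  dy/dx = -(∂F/∂x)/(∂F/∂y) = -(2x - 2)/(2y + 8) = (1 - x)/(y + 4)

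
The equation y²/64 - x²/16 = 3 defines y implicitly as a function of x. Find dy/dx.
Differentiate both sides with respect to x, treating y as y(x). By the chain rule, any term containing y contributes a factor of y' = dy/dx when we differentiate it.

Move every term to one side and write the relation as F(x, y) = 0. Term by term,
  d/dx[-x^2/16] = -x/8
  d/dx[y^2/64] = y·y'/32
  d/dx[-3] = 0

The pieces without y' make up ∂F/∂x and the coefficient of y' is ∂F/∂y:
  ∂F/∂x = -x/8,
  ∂F/∂y = y/32.

Since d/dx[F] = ∂F/∂x + (∂F/∂y)·y' = 0, solve for y':
  (∂F/∂y)·y' = -∂F/∂x
  dy/dx = -(∂F/∂x)/(∂F/∂y) = -(-x/8)/(y/32) = 4x/y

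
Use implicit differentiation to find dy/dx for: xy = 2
Differentiate both sides with respect to x, treating y as y(x). By the chain rule, any term containing y contributes a factor of y' = dy/dx when we differentiate it.

Move every term to one side and write the relation as F(x, y) = 0. Term by term,
  d/dx[xy] = x·y' + y
  d/dx[-2] = 0

The pieces without y' make up ∂F/∂x and the coefficient of y' is ∂F/∂y:
  ∂F/∂x = y,
  ∂F/∂y = x.

Since d/dx[F] = ∂F/∂x + (∂F/∂y)·y' = 0, solve for y':
  (∂F/∂y)·y' = -∂F/∂x
  dy/dx = -(∂F/∂x)/(∂F/∂y) = -(y)/(x) = -y/x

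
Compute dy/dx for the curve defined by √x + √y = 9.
Differentiate the relation implicitly: treat y = y(x) and apply the chain rule, so every y-derivative picks up a y' = dy/dx factor.

With everything moved to the left-hand side, differentiate term by term:
  d/dx[√(x)] = 1/(2√(x))
  d/dx[√(y)] = y'/(2√(y))
  d/dx[-9] = 0

Separating the contributions that come from x directly and those that come through y:
  without y':      1/(2√(x))
  multiplying y':  1/(2√(y))

so (1/(2√(x))) + (1/(2√(y)))·y' = 0, and therefore
  dy/dx = -(1/(2√(x)))/(1/(2√(y))) = -√(y)/√(x)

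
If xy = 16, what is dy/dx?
Differentiate both sides with respect to x, treating y as y(x). By the chain rule, any term containing y contributes a factor of y' = dy/dx when we differentiate it.

Move every term to one side and write the relation as F(x, y) = 0. Term by term,
  d/dx[xy] = x·y' + y
  d/dx[-16] = 0

The pieces without y' make up ∂F/∂x and the coefficient of y' is ∂F/∂y:
  ∂F/∂x = y,
  ∂F/∂y = x.

Since d/dx[F] = ∂F/∂x + (∂F/∂y)·y' = 0, solve for y':
  (∂F/∂y)·y' = -∂F/∂x
  dy/dx = -(∂F/∂x)/(∂F/∂y) = -(y)/(x) = -y/x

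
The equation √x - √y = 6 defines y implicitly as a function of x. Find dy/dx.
Differentiate the relation implicitly: treat y = y(x) and apply the chain rule, so every y-derivative picks up a y' = dy/dx factor.

With everything moved to the left-hand side, differentiate term by term:
  d/dx[√(x)] = 1/(2√(x))
  d/dx[-√(y)] = -y'/(2√(y))
  d/dx[-6] = 0

Separating the contributions that come from x directly and those that come through y:
  without y':      1/(2√(x))
  multiplying y':  -1/(2√(y))

so (1/(2√(x))) + (-1/(2√(y)))·y' = 0, and therefore
  dy/dx = -(1/(2√(x)))/(-1/(2√(y))) = √(y)/√(x)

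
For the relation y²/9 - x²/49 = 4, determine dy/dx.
Differentiate both sides with respect to x, treating y as y(x). By the chain rule, any term containing y contributes a factor of y' = dy/dx when we differentiate it.

Move every term to one side and write the relation as F(x, y) = 0. Term by term,
  d/dx[-x^2/49] = -2x/49
  d/dx[y^2/9] = 2y·y'/9
  d/dx[-4] = 0

The pieces without y' make up ∂F/∂x and the coefficient of y' is ∂F/∂y:
  ∂F/∂x = -2x/49,
  ∂F/∂y = 2y/9.

Since d/dx[F] = ∂F/∂x + (∂F/∂y)·y' = 0, solve for y':
  (∂F/∂y)·y' = -∂F/∂x
  dy/dx = -(∂F/∂x)/(∂F/∂y) = -(-2x/49)/(2y/9) = 9x/(49y)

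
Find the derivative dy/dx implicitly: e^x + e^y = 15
Differentiate the relation implicitly: treat y = y(x) and apply the chain rule, so every y-derivative picks up a y' = dy/dx factor.

With everything moved to the left-hand side, differentiate term by term:
  d/dx[e^(x)] = e^(x)
  d/dx[e^(y)] = y'·e^(y)
  d/dx[-15] = 0

Separating the contributions that come from x directly and those that come through y:
  without y':      e^(x)
  multiplying y':  e^(y)

so (e^(x)) + (e^(y))·y' = 0, and therefore
  dy/dx = -(e^(x))/(e^(y)) = -e^(x - y)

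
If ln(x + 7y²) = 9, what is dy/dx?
Take d/dx of both sides. Since y is implicitly a function of x, the chain rule attaches a y' = dy/dx factor whenever we differentiate through y.

Set F(x, y) = (left side) − (right side), so the curve is F = 0. Differentiating each term of F:
  d/dx[ln(x + 7y^2)] = (14y·y' + 1)/(x + 7y^2)
  d/dx[-9] = 0

Collecting, the y'-free part is the partial derivative in x and the y' coefficient is the partial derivative in y:
  ∂F/∂x = 1/(x + 7y^2)
  ∂F/∂y = 14y/(x + 7y^2)

so d/dx[F(x, y(x))] = ∂F/∂x + (∂F/∂y)·y' = 0. Rearranging,
  dy/dx = -(∂F/∂x)/(∂F/∂y) = -(1/(x + 7y^2))/(14y/(x + 7y^2)) = -1/(14y)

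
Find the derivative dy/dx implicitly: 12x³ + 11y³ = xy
Differentiate the relation implicitly: treat y = y(x) and apply the chain rule, so every y-derivative picks up a y' = dy/dx factor.

With everything moved to the left-hand side, differentiate term by term:
  d/dx[12x^3] = 36x^2
  d/dx[-xy] = -x·y' - y
  d/dx[11y^3] = 33y^2·y'

Separating the contributions that come from x directly and those that come through y:
  without y':      36x^2 - y
  multiplying y':  -x + 33y^2

so (36x^2 - y) + (-x + 33y^2)·y' = 0, and therefore
  dy/dx = -(36x^2 - y)/(-x + 33y^2) = (36x^2 - y)/(x - 33y^2)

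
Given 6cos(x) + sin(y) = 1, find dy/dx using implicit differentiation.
Apply d/dx to both sides, remembering that y depends on x. Each occurrence of y therefore brings in a y' = dy/dx via the chain rule.

With F(x, y) equal to the left-hand side minus the right, differentiate F term by term:
  d/dx[sin(y)] = y'·cos(y)
  d/dx[6cos(x)] = -6sin(x)
  d/dx[-1] = 0
Adding these up, d/dx[F] = 0 becomes
  (-6sin(x)) + (cos(y))·y' = 0,
so isolating y',
  dy/dx = -(-6sin(x))/(cos(y)) = 6sin(x)/cos(y)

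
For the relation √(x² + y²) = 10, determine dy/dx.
Differentiate both sides with respect to x, treating y as y(x). By the chain rule, any term containing y contributes a factor of y' = dy/dx when we differentiate it.

Move every term to one side and write the relation as F(x, y) = 0. Term by term,
  d/dx[√(x^2 + y^2)] = (x + y·y')/√(x^2 + y^2)
  d/dx[-10] = 0

The pieces without y' make up ∂F/∂x and the coefficient of y' is ∂F/∂y:
  ∂F/∂x = x/√(x^2 + y^2),
  ∂F/∂y = y/√(x^2 + y^2).

Since d/dx[F] = ∂F/∂x + (∂F/∂y)·y' = 0, solve for y':
  (∂F/∂y)·y' = -∂F/∂x
  dy/dx = -(∂F/∂x)/(∂F/∂y) = -(x/√(x^2 + y^2))/(y/√(x^2 + y^2)) = -x/y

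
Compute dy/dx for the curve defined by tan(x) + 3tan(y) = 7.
Differentiate both sides with respect to x, treating y as y(x). By the chain rule, any term containing y contributes a factor of y' = dy/dx when we differentiate it.

Move every term to one side and write the relation as F(x, y) = 0. Term by term,
  d/dx[tan(x)] = tan(x)^2 + 1
  d/dx[3tan(y)] = 3·y'(tan(y)^2 + 1)
  d/dx[-7] = 0

The pieces without y' make up ∂F/∂x and the coefficient of y' is ∂F/∂y:
  ∂F/∂x = tan(x)^2 + 1,
  ∂F/∂y = 3tan(y)^2 + 3.

Since d/dx[F] = ∂F/∂x + (∂F/∂y)·y' = 0, solve for y':
  (∂F/∂y)·y' = -∂F/∂x
  dy/dx = -(∂F/∂x)/(∂F/∂y) = -(tan(x)^2 + 1)/(3tan(y)^2 + 3) = -cos(y)^2/(3cos(x)^2)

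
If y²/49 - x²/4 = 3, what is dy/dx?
Differentiate the relation implicitly: treat y = y(x) and apply the chain rule, so every y-derivative picks up a y' = dy/dx factor.

With everything moved to the left-hand side, differentiate term by term:
  d/dx[-x^2/4] = -x/2
  d/dx[y^2/49] = 2y·y'/49
  d/dx[-3] = 0

Separating the contributions that come from x directly and those that come through y:
  without y':      -x/2
  multiplying y':  2y/49

so (-x/2) + (2y/49)·y' = 0, and therefore
  dy/dx = -(-x/2)/(2y/49) = 49x/(4y)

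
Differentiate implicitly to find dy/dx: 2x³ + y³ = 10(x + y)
Apply d/dx to both sides, remembering that y depends on x. Each occurrence of y therefore brings in a y' = dy/dx via the chain rule.

With F(x, y) equal to the left-hand side minus the right, differentiate F term by term:
  d/dx[2x^3] = 6x^2
  d/dx[-10x] = -10
  d/dx[y^3] = 3y^2·y'
  d/dx[-10y] = -10·y'
Adding these up, d/dx[F] = 0 becomes
  (6x^2 - 10) + (3y^2 - 10)·y' = 0,
so isolating y',
  dy/dx = -(6x^2 - 10)/(3y^2 - 10) = 2(5 - 3x^2)/(3y^2 - 10)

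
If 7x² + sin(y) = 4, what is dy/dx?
Differentiate both sides with respect to x, treating y as y(x). By the chain rule, any term containing y contributes a factor of y' = dy/dx when we differentiate it.

Move every term to one side and write the relation as F(x, y) = 0. Term by term,
  d/dx[7x^2] = 14x
  d/dx[sin(y)] = y'·cos(y)
  d/dx[-4] = 0

The pieces without y' make up ∂F/∂x and the coefficient of y' is ∂F/∂y:
  ∂F/∂x = 14x,
  ∂F/∂y = cos(y).

Since d/dx[F] = ∂F/∂x + (∂F/∂y)·y' = 0, solve for y':
  (∂F/∂y)·y' = -∂F/∂x
  dy/dx = -(∂F/∂x)/(∂F/∂y) = -(14x)/(cos(y)) = -14x/cos(y)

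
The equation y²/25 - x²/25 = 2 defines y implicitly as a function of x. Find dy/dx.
Apply d/dx to both sides, remembering that y depends on x. Each occurrence of y therefore brings in a y' = dy/dx via the chain rule.

With F(x, y) equal to the left-hand side minus the right, differentiate F term by term:
  d/dx[-x^2/25] = -2x/25
  d/dx[y^2/25] = 2y·y'/25
  d/dx[-2] = 0
Adding these up, d/dx[F] = 0 becomes
  (-2x/25) + (2y/25)·y' = 0,
so isolating y',
  dy/dx = -(-2x/25)/(2y/25) = x/y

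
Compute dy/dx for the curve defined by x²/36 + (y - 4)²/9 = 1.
Differentiate both sides with respect to x, treating y as y(x). By the chain rule, any term containing y contributes a factor of y' = dy/dx when we differentiate it.

Move every term to one side and write the relation as F(x, y) = 0. Term by term,
  d/dx[x^2/36] = x/18
  d/dx[(y - 4)^2/9] = 2·y'(y - 4)/9
  d/dx[-1] = 0

The pieces without y' make up ∂F/∂x and the coefficient of y' is ∂F/∂y:
  ∂F/∂x = x/18,
  ∂F/∂y = 2y/9 - 8/9.

Since d/dx[F] = ∂F/∂x + (∂F/∂y)·y' = 0, solve for y':
  (∂F/∂y)·y' = -∂F/∂x
  dy/dx = -(∂F/∂x)/(∂F/∂y) = -(x/18)/(2y/9 - 8/9)
        = -(x/18)/(2(y - 4)/9) = -x/(4y - 16)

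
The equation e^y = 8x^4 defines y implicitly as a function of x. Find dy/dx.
Differentiate the relation implicitly: treat y = y(x) and apply the chain rule, so every y-derivative picks up a y' = dy/dx factor.

With everything moved to the left-hand side, differentiate term by term:
  d/dx[-8x^4] = -32x^3
  d/dx[e^(y)] = y'·e^(y)

Separating the contributions that come from x directly and those that come through y:
  without y':      -32x^3
  multiplying y':  e^(y)

so (-32x^3) + (e^(y))·y' = 0, and therefore
  dy/dx = -(-32x^3)/(e^(y)) = 32x^3e^(-y)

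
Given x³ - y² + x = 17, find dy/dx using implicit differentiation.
Differentiate both sides with respect to x, treating y as y(x). By the chain rule, any term containing y contributes a factor of y' = dy/dx when we differentiate it.

Move every term to one side and write the relation as F(x, y) = 0. Term by term,
  d/dx[x^3] = 3x^2
  d/dx[x] = 1
  d/dx[-y^2] = -2y·y'
  d/dx[-17] = 0

The pieces without y' make up ∂F/∂x and the coefficient of y' is ∂F/∂y:
  ∂F/∂x = 3x^2 + 1,
  ∂F/∂y = -2y.

Since d/dx[F] = ∂F/∂x + (∂F/∂y)·y' = 0, solve for y':
  (∂F/∂y)·y' = -∂F/∂x
  dy/dx = -(∂F/∂x)/(∂F/∂y) = -(3x^2 + 1)/(-2y) = (3x^2 + 1)/(2y)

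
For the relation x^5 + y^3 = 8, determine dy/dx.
Differentiate the relation implicitly: treat y = y(x) and apply the chain rule, so every y-derivative picks up a y' = dy/dx factor.

With everything moved to the left-hand side, differentiate term by term:
  d/dx[x^5] = 5x^4
  d/dx[y^3] = 3y^2·y'
  d/dx[-8] = 0

Separating the contributions that come from x directly and those that come through y:
  without y':      5x^4
  multiplying y':  3y^2

so (5x^4) + (3y^2)·y' = 0, and therefore
  dy/dx = -(5x^4)/(3y^2) = -5x^4/(3y^2)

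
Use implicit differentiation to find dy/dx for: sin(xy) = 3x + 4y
Differentiate the relation implicitly: treat y = y(x) and apply the chain rule, so every y-derivative picks up a y' = dy/dx factor.

With everything moved to the left-hand side, differentiate term by term:
  d/dx[-3x] = -3
  d/dx[-4y] = -4·y'
  d/dx[sin(xy)] = (x·y' + y)·cos(xy)

Separating the contributions that come from x directly and those that come through y:
  without y':      y·cos(xy) - 3
  multiplying y':  x·cos(xy) - 4

so (y·cos(xy) - 3) + (x·cos(xy) - 4)·y' = 0, and therefore
  dy/dx = -(y·cos(xy) - 3)/(x·cos(xy) - 4) = (-y·cos(xy) + 3)/(x·cos(xy) - 4)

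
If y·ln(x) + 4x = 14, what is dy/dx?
Take d/dx of both sides. Since y is implicitly a function of x, the chain rule attaches a y' = dy/dx factor whenever we differentiate through y.

Set F(x, y) = (left side) − (right side), so the curve is F = 0. Differentiating each term of F:
  d/dx[4x] = 4
  d/dx[y·ln(x)] = y'·ln(x) + y/x
  d/dx[-14] = 0

Collecting, the y'-free part is the partial derivative in x and the y' coefficient is the partial derivative in y:
  ∂F/∂x = 4 + y/x
  ∂F/∂y = ln(x)

so d/dx[F(x, y(x))] = ∂F/∂x + (∂F/∂y)·y' = 0. Rearranging,
  dy/dx = -(∂F/∂x)/(∂F/∂y) = -(4 + y/x)/(ln(x))
        = -((4x + y)/x)/(ln(x)) = (-4x - y)/(x·ln(x))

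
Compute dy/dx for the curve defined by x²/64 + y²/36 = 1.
Differentiate the relation implicitly: treat y = y(x) and apply the chain rule, so every y-derivative picks up a y' = dy/dx factor.

With everything moved to the left-hand side, differentiate term by term:
  d/dx[x^2/64] = x/32
  d/dx[y^2/36] = y·y'/18
  d/dx[-1] = 0

Separating the contributions that come from x directly and those that come through y:
  without y':      x/32
  multiplying y':  y/18

so (x/32) + (y/18)·y' = 0, and therefore
  dy/dx = -(x/32)/(y/18) = -9x/(16y)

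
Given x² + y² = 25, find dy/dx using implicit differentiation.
Differentiate the relation implicitly: treat y = y(x) and apply the chain rule, so every y-derivative picks up a y' = dy/dx factor.

With everything moved to the left-hand side, differentiate term by term:
  d/dx[x^2] = 2x
  d/dx[y^2] = 2y·y'
  d/dx[-25] = 0

Separating the contributions that come from x directly and those that come through y:
  without y':      2x
  multiplying y':  2y

so (2x) + (2y)·y' = 0, and therefore
  dy/dx = -(2x)/(2y) = -x/y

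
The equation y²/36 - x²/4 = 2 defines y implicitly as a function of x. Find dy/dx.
Apply d/dx to both sides, remembering that y depends on x. Each occurrence of y therefore brings in a y' = dy/dx via the chain rule.

With F(x, y) equal to the left-hand side minus the right, differentiate F term by term:
  d/dx[-x^2/4] = -x/2
  d/dx[y^2/36] = y·y'/18
  d/dx[-2] = 0
Adding these up, d/dx[F] = 0 becomes
  (-x/2) + (y/18)·y' = 0,
so isolating y',
  dy/dx = -(-x/2)/(y/18) = 9x/y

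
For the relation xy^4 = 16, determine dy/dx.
Differentiate the relation implicitly: treat y = y(x) and apply the chain rule, so every y-derivative picks up a y' = dy/dx factor.

With everything moved to the left-hand side, differentiate term by term:
  d/dx[xy^4] = 4xy^3·y' + y^4
  d/dx[-16] = 0

Separating the contributions that come from x directly and those that come through y:
  without y':      y^4
  multiplying y':  4xy^3

so (y^4) + (4xy^3)·y' = 0, and therefore
  dy/dx = -(y^4)/(4xy^3) = -y/(4x)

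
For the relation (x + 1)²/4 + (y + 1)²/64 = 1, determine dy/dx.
Take d/dx of both sides. Since y is implicitly a function of x, the chain rule attaches a y' = dy/dx factor whenever we differentiate through y.

Set F(x, y) = (left side) − (right side), so the curve is F = 0. Differentiating each term of F:
  d/dx[(x + 1)^2/4] = x/2 + 1/2
  d/dx[(y + 1)^2/64] = y'(y + 1)/32
  d/dx[-1] = 0

Collecting, the y'-free part is the partial derivative in x and the y' coefficient is the partial derivative in y:
  ∂F/∂x = x/2 + 1/2
  ∂F/∂y = y/32 + 1/32

so d/dx[F(x, y(x))] = ∂F/∂x + (∂F/∂y)·y' = 0. Rearranging,
  dy/dx = -(∂F/∂x)/(∂F/∂y) = -(x/2 + 1/2)/(y/32 + 1/32)
        = -((x + 1)/2)/((y + 1)/32) = 16(-x - 1)/(y + 1)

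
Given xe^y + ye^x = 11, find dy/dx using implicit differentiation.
Take d/dx of both sides. Since y is implicitly a function of x, the chain rule attaches a y' = dy/dx factor whenever we differentiate through y.

Set F(x, y) = (left side) − (right side), so the curve is F = 0. Differentiating each term of F:
  d/dx[x·e^(y)] = x·y'·e^(y) + e^(y)
  d/dx[y·e^(x)] = y·e^(x) + y'·e^(x)
  d/dx[-11] = 0

Collecting, the y'-free part is the partial derivative in x and the y' coefficient is the partial derivative in y:
  ∂F/∂x = y·e^(x) + e^(y)
  ∂F/∂y = x·e^(y) + e^(x)

so d/dx[F(x, y(x))] = ∂F/∂x + (∂F/∂y)·y' = 0. Rearranging,
  dy/dx = -(∂F/∂x)/(∂F/∂y) = -(y·e^(x) + e^(y))/(x·e^(y) + e^(x)) = (-y·e^(x) - e^(y))/(x·e^(y) + e^(x))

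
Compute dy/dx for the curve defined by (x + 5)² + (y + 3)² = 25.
Apply d/dx to both sides, remembering that y depends on x. Each occurrence of y therefore brings in a y' = dy/dx via the chain rule.

With F(x, y) equal to the left-hand side minus the right, differentiate F term by term:
  d/dx[(x + 5)^2] = 2x + 10
  d/dx[(y + 3)^2] = 2·y'(y + 3)
  d/dx[-25] = 0
Adding these up, d/dx[F] = 0 becomes
  (2x + 10) + (2y + 6)·y' = 0,
so isolating y',
  dy/dx = -(2x + 10)/(2y + 6) = (-x - 5)/(y + 3)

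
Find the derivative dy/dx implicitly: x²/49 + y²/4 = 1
Take d/dx of both sides. Since y is implicitly a function of x, the chain rule attaches a y' = dy/dx factor whenever we differentiate through y.

Set F(x, y) = (left side) − (right side), so the curve is F = 0. Differentiating each term of F:
  d/dx[x^2/49] = 2x/49
  d/dx[y^2/4] = y·y'/2
  d/dx[-1] = 0

Collecting, the y'-free part is the partial derivative in x and the y' coefficient is the partial derivative in y:
  ∂F/∂x = 2x/49
  ∂F/∂y = y/2

so d/dx[F(x, y(x))] = ∂F/∂x + (∂F/∂y)·y' = 0. Rearranging,
  dy/dx = -(∂F/∂x)/(∂F/∂y) = -(2x/49)/(y/2) = -4x/(49y)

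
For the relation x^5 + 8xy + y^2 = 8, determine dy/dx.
Take d/dx of both sides. Since y is implicitly a function of x, the chain rule attaches a y' = dy/dx factor whenever we differentiate through y.

Set F(x, y) = (left side) − (right side), so the curve is F = 0. Differentiating each term of F:
  d/dx[x^5] = 5x^4
  d/dx[8xy] = 8x·y' + 8y
  d/dx[y^2] = 2y·y'
  d/dx[-8] = 0

Collecting, the y'-free part is the partial derivative in x and the y' coefficient is the partial derivative in y:
  ∂F/∂x = 5x^4 + 8y
  ∂F/∂y = 8x + 2y

so d/dx[F(x, y(x))] = ∂F/∂x + (∂F/∂y)·y' = 0. Rearranging,
  dy/dx = -(∂F/∂x)/(∂F/∂y) = -(5x^4 + 8y)/(8x + 2y) = (-5x^4 - 8y)/(2(4x + y))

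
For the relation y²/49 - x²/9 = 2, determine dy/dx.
Differentiate the relation implicitly: treat y = y(x) and apply the chain rule, so every y-derivative picks up a y' = dy/dx factor.

With everything moved to the left-hand side, differentiate term by term:
  d/dx[-x^2/9] = -2x/9
  d/dx[y^2/49] = 2y·y'/49
  d/dx[-2] = 0

Separating the contributions that come from x directly and those that come through y:
  without y':      -2x/9
  multiplying y':  2y/49

so (-2x/9) + (2y/49)·y' = 0, and therefore
  dy/dx = -(-2x/9)/(2y/49) = 49x/(9y)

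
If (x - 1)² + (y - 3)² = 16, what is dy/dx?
Apply d/dx to both sides, remembering that y depends on x. Each occurrence of y therefore brings in a y' = dy/dx via the chain rule.

With F(x, y) equal to the left-hand side minus the right, differentiate F term by term:
  d/dx[(x - 1)^2] = 2x - 2
  d/dx[(y - 3)^2] = 2·y'(y - 3)
  d/dx[-16] = 0
Adding these up, d/dx[F] = 0 becomes
  (2x - 2) + (2y - 6)·y' = 0,
so isolating y',
  dy/dx = -(2x - 2)/(2y - 6) = (1 - x)/(y - 3)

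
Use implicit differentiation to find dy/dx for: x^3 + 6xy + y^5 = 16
Differentiate the relation implicitly: treat y = y(x) and apply the chain rule, so every y-derivative picks up a y' = dy/dx factor.

With everything moved to the left-hand side, differentiate term by term:
  d/dx[x^3] = 3x^2
  d/dx[6xy] = 6x·y' + 6y
  d/dx[y^5] = 5y^4·y'
  d/dx[-16] = 0

Separating the contributions that come from x directly and those that come through y:
  without y':      3x^2 + 6y
  multiplying y':  6x + 5y^4

so (3x^2 + 6y) + (6x + 5y^4)·y' = 0, and therefore
  dy/dx = -(3x^2 + 6y)/(6x + 5y^4) = 3(-x^2 - 2y)/(6x + 5y^4)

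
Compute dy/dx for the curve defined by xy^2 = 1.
Differentiate the relation implicitly: treat y = y(x) and apply the chain rule, so every y-derivative picks up a y' = dy/dx factor.

With everything moved to the left-hand side, differentiate term by term:
  d/dx[xy^2] = 2xy·y' + y^2
  d/dx[-1] = 0

Separating the contributions that come from x directly and those that come through y:
  without y':      y^2
  multiplying y':  2xy

so (y^2) + (2xy)·y' = 0, and therefore
  dy/dx = -(y^2)/(2xy) = -y/(2x)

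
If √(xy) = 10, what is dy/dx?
Apply d/dx to both sides, remembering that y depends on x. Each occurrence of y therefore brings in a y' = dy/dx via the chain rule.

With F(x, y) equal to the left-hand side minus the right, differentiate F term by term:
  d/dx[√(xy)] = √(xy)(x·y'/2 + y/2)/(xy)
  d/dx[-10] = 0
Adding these up, d/dx[F] = 0 becomes
  (√(xy)/(2x)) + (√(xy)/(2y))·y' = 0,
so isolating y',
  dy/dx = -(√(xy)/(2x))/(√(xy)/(2y)) = -y/x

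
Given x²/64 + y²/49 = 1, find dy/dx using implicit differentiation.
Differentiate the relation implicitly: treat y = y(x) and apply the chain rule, so every y-derivative picks up a y' = dy/dx factor.

With everything moved to the left-hand side, differentiate term by term:
  d/dx[x^2/64] = x/32
  d/dx[y^2/49] = 2y·y'/49
  d/dx[-1] = 0

Separating the contributions that come from x directly and those that come through y:
  without y':      x/32
  multiplying y':  2y/49

so (x/32) + (2y/49)·y' = 0, and therefore
  dy/dx = -(x/32)/(2y/49) = -49x/(64y)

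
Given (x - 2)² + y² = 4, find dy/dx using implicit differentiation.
Take d/dx of both sides. Since y is implicitly a function of x, the chain rule attaches a y' = dy/dx factor whenever we differentiate through y.

Set F(x, y) = (left side) − (right side), so the curve is F = 0. Differentiating each term of F:
  d/dx[y^2] = 2y·y'
  d/dx[(x - 2)^2] = 2x - 4
  d/dx[-4] = 0

Collecting, the y'-free part is the partial derivative in x and the y' coefficient is the partial derivative in y:
  ∂F/∂x = 2x - 4
  ∂F/∂y = 2y

so d/dx[F(x, y(x))] = ∂F/∂x + (∂F/∂y)·y' = 0. Rearranging,
  dy/dx = -(∂F/∂x)/(∂F/∂y) = -(2x - 4)/(2y) = (2 - x)/y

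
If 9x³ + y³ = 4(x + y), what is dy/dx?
Differentiate both sides with respect to x, treating y as y(x). By the chain rule, any term containing y contributes a factor of y' = dy/dx when we differentiate it.

Move every term to one side and write the relation as F(x, y) = 0. Term by term,
  d/dx[9x^3] = 27x^2
  d/dx[-4x] = -4
  d/dx[y^3] = 3y^2·y'
  d/dx[-4y] = -4·y'

The pieces without y' make up ∂F/∂x and the coefficient of y' is ∂F/∂y:
  ∂F/∂x = 27x^2 - 4,
  ∂F/∂y = 3y^2 - 4.

Since d/dx[F] = ∂F/∂x + (∂F/∂y)·y' = 0, solve for y':
  (∂F/∂y)·y' = -∂F/∂x
  dy/dx = -(∂F/∂x)/(∂F/∂y) = -(27x^2 - 4)/(3y^2 - 4) = (4 - 27x^2)/(3y^2 - 4)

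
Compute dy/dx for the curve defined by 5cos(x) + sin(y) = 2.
Differentiate both sides with respect to x, treating y as y(x). By the chain rule, any term containing y contributes a factor of y' = dy/dx when we differentiate it.

Move every term to one side and write the relation as F(x, y) = 0. Term by term,
  d/dx[sin(y)] = y'·cos(y)
  d/dx[5cos(x)] = -5sin(x)
  d/dx[-2] = 0

The pieces without y' make up ∂F/∂x and the coefficient of y' is ∂F/∂y:
  ∂F/∂x = -5sin(x),
  ∂F/∂y = cos(y).

Since d/dx[F] = ∂F/∂x + (∂F/∂y)·y' = 0, solve for y':
  (∂F/∂y)·y' = -∂F/∂x
  dy/dx = -(∂F/∂x)/(∂F/∂y) = -(-5sin(x))/(cos(y)) = 5sin(x)/cos(y)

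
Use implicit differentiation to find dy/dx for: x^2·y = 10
Differentiate both sides with respect to x, treating y as y(x). By the chain rule, any term containing y contributes a factor of y' = dy/dx when we differentiate it.

Move every term to one side and write the relation as F(x, y) = 0. Term by term,
  d/dx[x^2y] = x^2·y' + 2xy
  d/dx[-10] = 0

The pieces without y' make up ∂F/∂x and the coefficient of y' is ∂F/∂y:
  ∂F/∂x = 2xy,
  ∂F/∂y = x^2.

Since d/dx[F] = ∂F/∂x + (∂F/∂y)·y' = 0, solve for y':
  (∂F/∂y)·y' = -∂F/∂x
  dy/dx = -(∂F/∂x)/(∂F/∂y) = -(2xy)/(x^2) = -2y/x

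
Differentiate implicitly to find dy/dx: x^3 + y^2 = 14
Take d/dx of both sides. Since y is implicitly a function of x, the chain rule attaches a y' = dy/dx factor whenever we differentiate through y.

Set F(x, y) = (left side) − (right side), so the curve is F = 0. Differentiating each term of F:
  d/dx[x^3] = 3x^2
  d/dx[y^2] = 2y·y'
  d/dx[-14] = 0

Collecting, the y'-free part is the partial derivative in x and the y' coefficient is the partial derivative in y:
  ∂F/∂x = 3x^2
  ∂F/∂y = 2y

so d/dx[F(x, y(x))] = ∂F/∂x + (∂F/∂y)·y' = 0. Rearranging,
  dy/dx = -(∂F/∂x)/(∂F/∂y) = -(3x^2)/(2y) = -3x^2/(2y)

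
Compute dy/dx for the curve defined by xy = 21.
Take d/dx of both sides. Since y is implicitly a function of x, the chain rule attaches a y' = dy/dx factor whenever we differentiate through y.

Set F(x, y) = (left side) − (right side), so the curve is F = 0. Differentiating each term of F:
  d/dx[xy] = x·y' + y
  d/dx[-21] = 0

Collecting, the y'-free part is the partial derivative in x and the y' coefficient is the partial derivative in y:
  ∂F/∂x = y
  ∂F/∂y = x

so d/dx[F(x, y(x))] = ∂F/∂x + (∂F/∂y)·y' = 0. Rearranging,
  dy/dx = -(∂F/∂x)/(∂F/∂y) = -(y)/(x) = -y/x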